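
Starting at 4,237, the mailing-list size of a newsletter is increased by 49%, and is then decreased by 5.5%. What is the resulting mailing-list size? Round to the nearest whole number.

5,966

Each change multiplies by a factor: 1.49 × 0.945 = 1.40805.
4,237 × 1.40805 = 5965.90785 ≈ 5,966.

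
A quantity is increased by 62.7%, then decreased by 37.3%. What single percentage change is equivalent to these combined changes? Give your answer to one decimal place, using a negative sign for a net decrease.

2.0%

A 62.7% increase multiplies by 1.627.
Then a 37.3% decrease: 1.627 × 0.627 = 1.020129.
Overall factor 1.020129, i.e. 2.0%.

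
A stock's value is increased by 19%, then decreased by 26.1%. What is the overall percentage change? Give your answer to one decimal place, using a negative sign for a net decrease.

-12.1%

The combined multiplier is 1.19 × 0.739 = 0.87941.
That corresponds to a decrease of 12.1%.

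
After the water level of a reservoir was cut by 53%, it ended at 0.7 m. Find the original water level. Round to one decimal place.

1.5 m

The overall multiplier applied was 0.47.
So the original water level was 0.7 ÷ 0.47 ≈ 1.5 m.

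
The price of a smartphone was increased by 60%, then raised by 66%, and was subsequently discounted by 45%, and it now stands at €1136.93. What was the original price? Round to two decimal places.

€778.29

Undoing the 45% decrease: €1136.93 ÷ 0.55 ≈ €2067.145455.
Undoing the 66% increase: €2067.145455 ÷ 1.66 ≈ €1245.268346.
Undoing the 60% increase: €1245.268346 ÷ 1.6 ≈ €778.29.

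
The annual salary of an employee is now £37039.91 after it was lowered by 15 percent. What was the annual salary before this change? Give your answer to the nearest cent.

£43576.36

The overall multiplier applied was 0.85.
So the original annual salary was £37039.91 ÷ 0.85 ≈ £43576.36.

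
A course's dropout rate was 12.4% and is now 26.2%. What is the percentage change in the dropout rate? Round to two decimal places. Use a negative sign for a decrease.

111.29%

The change is 26.2 − 12.4 = 13.8 percentage points.
Relative to the original 12.4%, that is 13.8 ÷ 12.4 ≈ 111.29%.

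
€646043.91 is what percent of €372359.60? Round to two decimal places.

173.50%

€646043.91 ÷ €372359.60 ≈ 173.50%.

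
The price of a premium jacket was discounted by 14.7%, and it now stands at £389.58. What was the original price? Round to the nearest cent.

The overall multiplier applied was 0.853.
So the original price was £389.58 ÷ 0.853 ≈ £456.72.

£456.72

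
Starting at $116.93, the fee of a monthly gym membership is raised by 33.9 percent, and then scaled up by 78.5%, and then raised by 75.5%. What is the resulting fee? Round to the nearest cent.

33.9% increase: $116.93 × 1.339 = $156.56927.
After the 78.5% increase: $156.56927 × 1.785 = $279.47614695.
Apply the 75.5% increase: $279.47614695 × 1.755 = $490.48063789725 ≈ $490.48.

$490.48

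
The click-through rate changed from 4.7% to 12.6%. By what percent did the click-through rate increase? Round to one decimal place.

168.1%

The change is 12.6 − 4.7 = 7.9 percentage points.
Relative to the original 4.7%, that is 7.9 ÷ 4.7 ≈ 168.1%.
So the click-through rate rose by 168.1%.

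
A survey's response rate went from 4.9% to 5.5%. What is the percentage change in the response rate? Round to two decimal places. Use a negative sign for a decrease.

The change is 5.5 − 4.9 = 0.6 percentage points.
Relative to the original 4.9%, that is 0.6 ÷ 4.9 ≈ 12.24%.

12.24%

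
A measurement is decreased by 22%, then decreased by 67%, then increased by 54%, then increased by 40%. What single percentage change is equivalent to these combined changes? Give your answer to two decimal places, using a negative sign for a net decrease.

The combined multiplier is 0.78 × 0.33 × 1.54 × 1.4 = 0.5549544.
That corresponds to a decrease of 44.50%.

-44.50%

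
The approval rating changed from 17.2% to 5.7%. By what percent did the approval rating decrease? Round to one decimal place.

The change is 5.7 − 17.2 = -11.5 percentage points.
Relative to the original 17.2%, that is -11.5 ÷ 17.2 ≈ -66.9%.
So the approval rating fell by 66.9%.

66.9%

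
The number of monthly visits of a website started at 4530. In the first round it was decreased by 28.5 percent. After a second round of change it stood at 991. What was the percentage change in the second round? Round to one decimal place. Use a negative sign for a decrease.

After the first round: 4530 × 0.715 = 3238.95.
Second-round multiplier: 991 ÷ 3238.95 ≈ 0.30596.
That is a change of -69.4%.

-69.4%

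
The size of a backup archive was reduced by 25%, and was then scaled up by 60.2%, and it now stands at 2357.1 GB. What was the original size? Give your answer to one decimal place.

1961.8 GB

The overall multiplier applied was 0.75 × 1.602 = 1.2015.
So the original size was 2357.1 ÷ 1.2015 ≈ 1961.8 GB.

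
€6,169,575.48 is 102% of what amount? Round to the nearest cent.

€6,169,575.48 ÷ 1.02 ≈ €6,048,603.41.

€6,048,603.41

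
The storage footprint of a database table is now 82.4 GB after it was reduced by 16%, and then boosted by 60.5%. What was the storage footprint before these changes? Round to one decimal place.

The overall multiplier applied was 0.84 × 1.605 = 1.3482.
So the original storage footprint was 82.4 ÷ 1.3482 ≈ 61.1 GB.

61.1 GB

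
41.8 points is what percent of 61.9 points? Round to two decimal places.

67.53%

41.8 points ÷ 61.9 points ≈ 67.53%.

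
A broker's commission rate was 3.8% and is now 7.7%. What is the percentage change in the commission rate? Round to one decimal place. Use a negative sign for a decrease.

The change is 7.7 − 3.8 = 3.9 percentage points.
Relative to the original 3.8%, that is 3.9 ÷ 3.8 ≈ 102.6%.

102.6%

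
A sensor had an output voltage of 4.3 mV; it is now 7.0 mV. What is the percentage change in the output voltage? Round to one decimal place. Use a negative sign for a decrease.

Change: 7.0 − 4.3 = 2.7.
Relative to the original: 2.7 ÷ 4.3 ≈ 62.8%.

62.8%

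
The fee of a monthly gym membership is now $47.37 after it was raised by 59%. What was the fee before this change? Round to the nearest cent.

The overall multiplier applied was 1.59.
So the original fee was $47.37 ÷ 1.59 ≈ $29.79.

$29.79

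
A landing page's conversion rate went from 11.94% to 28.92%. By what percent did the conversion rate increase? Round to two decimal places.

142.21%

The change is 28.92 − 11.94 = 16.98 percentage points.
Relative to the original 11.94%, that is 16.98 ÷ 11.94 ≈ 142.21%.
So the conversion rate rose by 142.21%.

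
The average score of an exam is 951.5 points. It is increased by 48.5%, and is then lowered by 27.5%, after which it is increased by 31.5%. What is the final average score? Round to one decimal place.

1347.1 points

48.5% increase: 951.5 × 1.485 = 1412.9775.
Apply the 27.5% decrease: 1412.9775 × 0.725 = 1024.4086875.
Apply the 31.5% increase: 1024.4086875 × 1.315 = 1347.0974240625 ≈ 1347.1.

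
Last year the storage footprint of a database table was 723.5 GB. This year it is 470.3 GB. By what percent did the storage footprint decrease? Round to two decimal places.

Change: 470.3 − 723.5 = -253.2.
Relative to the original: -253.2 ÷ 723.5 ≈ -35.00%.
So the storage footprint decreased by 35.00%.

35.00%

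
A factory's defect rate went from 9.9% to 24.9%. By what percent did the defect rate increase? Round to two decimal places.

The change is 24.9 − 9.9 = 15.0 percentage points.
Relative to the original 9.9%, that is 15.0 ÷ 9.9 ≈ 151.52%.
So the defect rate rose by 151.52%.

151.52%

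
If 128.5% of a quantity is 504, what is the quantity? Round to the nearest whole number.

504 ÷ 1.285 ≈ 392.

392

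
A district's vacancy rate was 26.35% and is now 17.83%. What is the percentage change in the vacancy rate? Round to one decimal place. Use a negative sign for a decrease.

The change is 17.83 − 26.35 = -8.52 percentage points.
Relative to the original 26.35%, that is -8.52 ÷ 26.35 ≈ -32.3%.

-32.3%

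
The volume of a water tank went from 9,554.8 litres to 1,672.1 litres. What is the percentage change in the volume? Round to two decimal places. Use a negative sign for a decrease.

Change: 1,672.1 − 9,554.8 = -7,882.7.
Relative to the original: -7,882.7 ÷ 9,554.8 ≈ -82.50%.

-82.50%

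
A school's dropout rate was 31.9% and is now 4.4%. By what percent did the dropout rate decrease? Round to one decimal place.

The change is 4.4 − 31.9 = -27.5 percentage points.
Relative to the original 31.9%, that is -27.5 ÷ 31.9 ≈ -86.2%.
So the dropout rate fell by 86.2%.

86.2%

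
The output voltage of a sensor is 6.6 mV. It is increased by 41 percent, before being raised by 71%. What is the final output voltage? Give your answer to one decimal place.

15.9 mV

41% increase: 6.6 × 1.41 = 9.306.
71% increase: 9.306 × 1.71 = 15.91326 ≈ 15.9.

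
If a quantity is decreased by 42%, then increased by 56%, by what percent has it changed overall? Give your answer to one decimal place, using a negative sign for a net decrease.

A 42% decrease multiplies by 0.58.
Then a 56% increase: 0.58 × 1.56 = 0.9048.
Overall factor 0.9048, i.e. -9.5%.

-9.5%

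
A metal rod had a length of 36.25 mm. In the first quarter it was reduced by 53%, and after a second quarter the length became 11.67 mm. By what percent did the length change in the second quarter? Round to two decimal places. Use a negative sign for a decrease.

After the first quarter: 36.25 × 0.47 = 17.0375.
Second-quarter multiplier: 11.67 ÷ 17.0375 ≈ 0.68496.
That is a change of -31.50%.

-31.50%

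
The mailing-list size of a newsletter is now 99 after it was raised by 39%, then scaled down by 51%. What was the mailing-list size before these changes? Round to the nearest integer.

145

The overall multiplier applied was 1.39 × 0.49 = 0.6811.
So the original mailing-list size was 99 ÷ 0.6811 ≈ 145.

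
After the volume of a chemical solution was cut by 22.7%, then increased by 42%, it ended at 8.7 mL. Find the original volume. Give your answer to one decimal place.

7.9 mL

The overall multiplier applied was 0.773 × 1.42 = 1.09766.
So the original volume was 8.7 ÷ 1.09766 ≈ 7.9 mL.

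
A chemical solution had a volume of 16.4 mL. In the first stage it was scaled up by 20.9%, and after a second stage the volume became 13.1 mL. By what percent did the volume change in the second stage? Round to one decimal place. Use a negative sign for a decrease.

-33.9%

After the first stage: 16.4 × 1.209 = 19.8276.
Second-stage multiplier: 13.1 ÷ 19.8276 ≈ 0.6607.
That is a change of -33.9%.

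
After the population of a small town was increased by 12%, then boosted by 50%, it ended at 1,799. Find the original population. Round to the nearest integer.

1,071

Undoing the 50% increase: 1,799 ÷ 1.5 ≈ 1199.333333.
Undoing the 12% increase: 1199.333333 ÷ 1.12 ≈ 1,071.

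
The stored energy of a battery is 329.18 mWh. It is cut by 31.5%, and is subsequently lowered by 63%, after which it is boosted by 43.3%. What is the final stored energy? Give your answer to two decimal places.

119.56 mWh

After the 31.5% decrease: 329.18 × 0.685 = 225.4883.
Apply the 63% decrease: 225.4883 × 0.37 = 83.430671.
43.3% increase: 83.430671 × 1.433 = 119.556151543 ≈ 119.56.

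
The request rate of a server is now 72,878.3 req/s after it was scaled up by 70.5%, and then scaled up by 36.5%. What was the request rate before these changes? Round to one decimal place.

Undoing the 36.5% increase: 72,878.3 ÷ 1.365 ≈ 53390.695971.
Undoing the 70.5% increase: 53390.695971 ÷ 1.705 ≈ 31,314.2 req/s.

31,314.2 req/s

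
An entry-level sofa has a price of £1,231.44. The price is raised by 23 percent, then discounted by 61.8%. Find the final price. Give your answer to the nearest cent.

After the 23% increase: £1,231.44 × 1.23 = £1514.6712.
61.8% decrease: £1514.6712 × 0.382 = £578.6043984 ≈ £578.60.

£578.60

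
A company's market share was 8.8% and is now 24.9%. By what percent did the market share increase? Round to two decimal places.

The change is 24.9 − 8.8 = 16.1 percentage points.
Relative to the original 8.8%, that is 16.1 ÷ 8.8 ≈ 182.95%.
So the market share rose by 182.95%.

182.95%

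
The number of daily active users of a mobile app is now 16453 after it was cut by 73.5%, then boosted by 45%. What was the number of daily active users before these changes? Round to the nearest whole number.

Undoing the 45% increase: 16453 ÷ 1.45 ≈ 11346.896552.
Undoing the 73.5% decrease: 11346.896552 ÷ 0.265 ≈ 42818.

42818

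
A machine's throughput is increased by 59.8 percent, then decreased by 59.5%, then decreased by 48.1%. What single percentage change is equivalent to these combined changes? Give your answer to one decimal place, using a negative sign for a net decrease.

A 59.8% increase multiplies by 1.598.
Then a 59.5% decrease: 1.598 × 0.405 = 0.64719.
Then a 48.1% decrease: 0.64719 × 0.519 = 0.33589161.
Overall factor 0.33589161, i.e. -66.4%.

-66.4%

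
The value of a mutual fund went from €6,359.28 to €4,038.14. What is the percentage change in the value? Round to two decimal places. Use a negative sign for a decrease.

-36.50%

Change: €4,038.14 − €6,359.28 = -€2,321.14.
Relative to the original: -€2,321.14 ÷ €6,359.28 ≈ -36.50%.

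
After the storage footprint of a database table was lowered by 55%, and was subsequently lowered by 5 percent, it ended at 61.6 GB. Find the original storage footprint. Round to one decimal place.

Undoing the 5% decrease: 61.6 ÷ 0.95 ≈ 64.842105.
Undoing the 55% decrease: 64.842105 ÷ 0.45 ≈ 144.1 GB.

144.1 GB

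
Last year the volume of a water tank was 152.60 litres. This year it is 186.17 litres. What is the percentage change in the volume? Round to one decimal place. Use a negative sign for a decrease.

Change: 186.17 − 152.60 = 33.57.
Relative to the original: 33.57 ÷ 152.60 ≈ 22.0%.

22.0%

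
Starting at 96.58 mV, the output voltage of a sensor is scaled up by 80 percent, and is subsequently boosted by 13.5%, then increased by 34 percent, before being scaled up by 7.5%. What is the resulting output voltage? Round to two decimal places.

Apply the 80% increase: 96.58 × 1.8 = 173.844.
After the 13.5% increase: 173.844 × 1.135 = 197.31294.
After the 34% increase: 197.31294 × 1.34 = 264.3993396.
Apply the 7.5% increase: 264.3993396 × 1.075 = 284.22929007 ≈ 284.23.

284.23 mV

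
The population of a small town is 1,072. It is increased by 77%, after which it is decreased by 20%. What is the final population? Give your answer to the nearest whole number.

After the 77% increase: 1,072 × 1.77 = 1897.44.
Apply the 20% decrease: 1897.44 × 0.8 = 1517.952 ≈ 1,518.

1,518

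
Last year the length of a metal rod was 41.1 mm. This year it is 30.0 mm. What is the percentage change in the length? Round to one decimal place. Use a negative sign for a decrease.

-27.0%

Change: 30.0 − 41.1 = -11.1.
Relative to the original: -11.1 ÷ 41.1 ≈ -27.0%.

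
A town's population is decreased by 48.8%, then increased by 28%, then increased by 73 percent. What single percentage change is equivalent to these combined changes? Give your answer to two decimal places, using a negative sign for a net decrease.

13.38%

A 48.8% decrease multiplies by 0.512.
Then a 28% increase: 0.512 × 1.28 = 0.65536.
Then a 73% increase: 0.65536 × 1.73 = 1.1337728.
Overall factor 1.1337728, i.e. 13.38%.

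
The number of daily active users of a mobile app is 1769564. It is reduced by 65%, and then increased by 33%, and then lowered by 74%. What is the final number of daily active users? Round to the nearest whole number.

214170

After the 65% decrease: 1769564 × 0.35 = 619347.4.
33% increase: 619347.4 × 1.33 = 823732.042.
74% decrease: 823732.042 × 0.26 = 214170.33092 ≈ 214170.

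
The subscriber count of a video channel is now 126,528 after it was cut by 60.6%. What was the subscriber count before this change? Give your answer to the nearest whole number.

321,137

The overall multiplier applied was 0.394.
So the original subscriber count was 126,528 ÷ 0.394 ≈ 321,137.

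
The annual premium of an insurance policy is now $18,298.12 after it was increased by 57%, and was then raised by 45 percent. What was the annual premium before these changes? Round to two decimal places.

$8,037.83

Undoing the 45% increase: $18,298.12 ÷ 1.45 ≈ $12619.393103.
Undoing the 57% increase: $12619.393103 ÷ 1.57 ≈ $8,037.83.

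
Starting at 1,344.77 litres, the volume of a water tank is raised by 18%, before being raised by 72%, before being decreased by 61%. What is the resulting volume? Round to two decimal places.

Each change multiplies by a factor: 1.18 × 1.72 × 0.39 = 0.791544.
1,344.77 × 0.791544 = 1064.44462488 ≈ 1,064.44.

1,064.44 litres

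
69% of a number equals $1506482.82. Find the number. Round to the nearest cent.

$2183308.43

$1506482.82 ÷ 0.69 ≈ $2183308.43.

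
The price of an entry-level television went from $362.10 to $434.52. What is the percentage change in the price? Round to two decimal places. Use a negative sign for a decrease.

20.00%

Change: $434.52 − $362.10 = $72.42.
Relative to the original: $72.42 ÷ $362.10 = 20.00%.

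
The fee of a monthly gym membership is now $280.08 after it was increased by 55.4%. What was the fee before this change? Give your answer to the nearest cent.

$180.23

The overall multiplier applied was 1.554.
So the original fee was $280.08 ÷ 1.554 ≈ $180.23.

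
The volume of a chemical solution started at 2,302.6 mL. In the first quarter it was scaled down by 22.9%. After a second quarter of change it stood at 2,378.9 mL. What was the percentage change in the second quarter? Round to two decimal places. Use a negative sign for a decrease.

After the first quarter: 2,302.6 × 0.771 = 1775.3046.
Second-quarter multiplier: 2,378.9 ÷ 1775.3046 ≈ 1.339995.
That is a change of 34.00%.

34.00%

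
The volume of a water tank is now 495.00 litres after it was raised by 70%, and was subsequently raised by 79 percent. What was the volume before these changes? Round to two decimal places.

Undoing the 79% increase: 495.00 ÷ 1.79 ≈ 276.536313.
Undoing the 70% increase: 276.536313 ÷ 1.7 ≈ 162.67 litres.

162.67 litres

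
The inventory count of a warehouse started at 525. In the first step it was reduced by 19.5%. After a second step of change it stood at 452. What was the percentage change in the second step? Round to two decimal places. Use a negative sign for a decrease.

6.95%

After the first step: 525 × 0.805 = 422.625.
Second-step multiplier: 452 ÷ 422.625 ≈ 1.069506.
That is a change of 6.95%.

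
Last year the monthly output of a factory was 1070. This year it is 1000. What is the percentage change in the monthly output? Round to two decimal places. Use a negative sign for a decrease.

-6.54%

Change: 1000 − 1070 = -70.
Relative to the original: -70 ÷ 1070 ≈ -6.54%.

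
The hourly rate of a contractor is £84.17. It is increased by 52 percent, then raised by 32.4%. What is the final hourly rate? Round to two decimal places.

52% increase: £84.17 × 1.52 = £127.9384.
After the 32.4% increase: £127.9384 × 1.324 = £169.3904416 ≈ £169.39.

£169.39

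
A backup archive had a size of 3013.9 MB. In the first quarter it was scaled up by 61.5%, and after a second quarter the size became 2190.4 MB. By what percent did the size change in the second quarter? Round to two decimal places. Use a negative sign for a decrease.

-55.00%

After the first quarter: 3013.9 × 1.615 = 4867.4485.
Second-quarter multiplier: 2190.4 ÷ 4867.4485 ≈ 0.45001.
That is a change of -55.00%.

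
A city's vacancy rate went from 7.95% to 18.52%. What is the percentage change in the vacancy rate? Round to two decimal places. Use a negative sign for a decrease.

132.96%

The change is 18.52 − 7.95 = 10.57 percentage points.
Relative to the original 7.95%, that is 10.57 ÷ 7.95 ≈ 132.96%.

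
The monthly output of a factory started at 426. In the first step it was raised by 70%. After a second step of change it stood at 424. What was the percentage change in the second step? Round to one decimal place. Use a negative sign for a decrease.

After the first step: 426 × 1.7 = 724.2.
Second-step multiplier: 424 ÷ 724.2 ≈ 0.58547.
That is a change of -41.5%.

-41.5%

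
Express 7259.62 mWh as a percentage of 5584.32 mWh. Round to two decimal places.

7259.62 mWh ÷ 5584.32 mWh ≈ 130.00%.

130.00%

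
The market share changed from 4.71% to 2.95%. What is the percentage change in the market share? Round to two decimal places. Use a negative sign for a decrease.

-37.37%

The change is 2.95 − 4.71 = -1.76 percentage points.
Relative to the original 4.71%, that is -1.76 ÷ 4.71 ≈ -37.37%.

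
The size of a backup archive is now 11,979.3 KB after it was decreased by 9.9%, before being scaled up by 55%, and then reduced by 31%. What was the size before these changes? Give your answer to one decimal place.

12,431.6 KB

Undoing the 31% decrease: 11,979.3 ÷ 0.69 ≈ 17361.304348.
Undoing the 55% increase: 17361.304348 ÷ 1.55 ≈ 11200.841515.
Undoing the 9.9% decrease: 11200.841515 ÷ 0.901 ≈ 12,431.6 KB.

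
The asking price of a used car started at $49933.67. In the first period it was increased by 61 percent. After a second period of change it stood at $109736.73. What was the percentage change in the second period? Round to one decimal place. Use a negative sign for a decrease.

After the first period: $49933.67 × 1.61 = $80393.2087.
Second-period multiplier: $109736.73 ÷ $80393.2087 ≈ 1.365.
That is a change of 36.5%.

36.5%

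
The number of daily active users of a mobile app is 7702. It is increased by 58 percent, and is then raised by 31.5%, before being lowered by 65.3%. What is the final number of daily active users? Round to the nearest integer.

5553

After the 58% increase: 7702 × 1.58 = 12169.16.
After the 31.5% increase: 12169.16 × 1.315 = 16002.4454.
65.3% decrease: 16002.4454 × 0.347 = 5552.8485538 ≈ 5553.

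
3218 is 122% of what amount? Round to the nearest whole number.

2638

3218 ÷ 1.22 ≈ 2638.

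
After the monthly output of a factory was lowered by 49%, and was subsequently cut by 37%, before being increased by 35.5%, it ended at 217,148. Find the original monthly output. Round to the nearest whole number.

498,776

Undoing the 35.5% increase: 217,148 ÷ 1.355 ≈ 160256.826568.
Undoing the 37% decrease: 160256.826568 ÷ 0.63 ≈ 254375.915187.
Undoing the 49% decrease: 254375.915187 ÷ 0.51 ≈ 498,776.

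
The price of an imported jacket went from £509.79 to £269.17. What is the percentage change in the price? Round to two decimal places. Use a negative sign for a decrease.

Change: £269.17 − £509.79 = -£240.62.
Relative to the original: -£240.62 ÷ £509.79 ≈ -47.20%.

-47.20%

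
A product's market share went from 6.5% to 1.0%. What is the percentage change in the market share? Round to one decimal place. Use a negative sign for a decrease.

-84.6%

The change is 1.0 − 6.5 = -5.5 percentage points.
Relative to the original 6.5%, that is -5.5 ÷ 6.5 ≈ -84.6%.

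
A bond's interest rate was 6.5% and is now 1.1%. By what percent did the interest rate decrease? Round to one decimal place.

83.1%

The change is 1.1 − 6.5 = -5.4 percentage points.
Relative to the original 6.5%, that is -5.4 ÷ 6.5 ≈ -83.1%.
So the interest rate fell by 83.1%.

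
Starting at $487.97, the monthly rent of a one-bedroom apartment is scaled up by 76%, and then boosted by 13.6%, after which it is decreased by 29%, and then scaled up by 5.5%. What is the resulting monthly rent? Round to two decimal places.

Each change multiplies by a factor: 1.76 × 1.136 × 0.71 × 1.055 = 1.497620608.
$487.97 × 1.497620608 = $730.79392808576 ≈ $730.79.

$730.79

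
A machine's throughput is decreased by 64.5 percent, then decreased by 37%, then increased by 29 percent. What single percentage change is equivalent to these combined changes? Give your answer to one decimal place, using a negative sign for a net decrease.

-71.1%

A 64.5% decrease multiplies by 0.355.
Then a 37% decrease: 0.355 × 0.63 = 0.22365.
Then a 29% increase: 0.22365 × 1.29 = 0.2885085.
Overall factor 0.2885085, i.e. -71.1%.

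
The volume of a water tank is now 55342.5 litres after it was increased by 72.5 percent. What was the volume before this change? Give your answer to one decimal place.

32082.6 litres

The overall multiplier applied was 1.725.
So the original volume was 55342.5 ÷ 1.725 ≈ 32082.6 litres.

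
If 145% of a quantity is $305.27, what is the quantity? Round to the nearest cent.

$210.53

$305.27 ÷ 1.45 ≈ $210.53.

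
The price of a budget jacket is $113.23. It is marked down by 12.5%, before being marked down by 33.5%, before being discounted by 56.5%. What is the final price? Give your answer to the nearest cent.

$28.66

Each change multiplies by a factor: 0.875 × 0.665 × 0.435 = 0.253115625.
$113.23 × 0.253115625 = $28.66028221875 ≈ $28.66.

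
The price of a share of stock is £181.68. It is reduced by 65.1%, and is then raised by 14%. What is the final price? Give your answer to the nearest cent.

£72.28

After the 65.1% decrease: £181.68 × 0.349 = £63.40632.
14% increase: £63.40632 × 1.14 = £72.2832048 ≈ £72.28.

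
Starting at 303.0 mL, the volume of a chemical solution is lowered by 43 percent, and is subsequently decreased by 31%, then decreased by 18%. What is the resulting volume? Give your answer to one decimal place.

Each change multiplies by a factor: 0.57 × 0.69 × 0.82 = 0.322506.
303.0 × 0.322506 = 97.719318 ≈ 97.7.

97.7 mL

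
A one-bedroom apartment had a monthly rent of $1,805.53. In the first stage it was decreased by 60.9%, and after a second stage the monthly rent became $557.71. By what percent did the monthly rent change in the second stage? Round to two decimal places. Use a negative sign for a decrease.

-21.00%

After the first stage: $1,805.53 × 0.391 = $705.96223.
Second-stage multiplier: $557.71 ÷ $705.96223 ≈ 0.79.
That is a change of -21.00%.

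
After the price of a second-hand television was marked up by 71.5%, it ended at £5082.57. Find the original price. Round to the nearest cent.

The overall multiplier applied was 1.715.
So the original price was £5082.57 ÷ 1.715 ≈ £2963.60.

£2963.60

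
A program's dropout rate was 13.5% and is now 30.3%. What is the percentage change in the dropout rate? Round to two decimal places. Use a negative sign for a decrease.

The change is 30.3 − 13.5 = 16.8 percentage points.
Relative to the original 13.5%, that is 16.8 ÷ 13.5 ≈ 124.44%.

124.44%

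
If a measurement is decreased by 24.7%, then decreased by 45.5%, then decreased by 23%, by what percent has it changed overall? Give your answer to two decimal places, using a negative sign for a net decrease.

-68.40%

A 24.7% decrease multiplies by 0.753.
Then a 45.5% decrease: 0.753 × 0.545 = 0.410385.
Then a 23% decrease: 0.410385 × 0.77 = 0.31599645.
Overall factor 0.31599645, i.e. -68.40%.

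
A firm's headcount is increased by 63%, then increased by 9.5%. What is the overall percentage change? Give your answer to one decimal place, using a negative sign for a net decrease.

A 63% increase multiplies by 1.63.
Then a 9.5% increase: 1.63 × 1.095 = 1.78485.
Overall factor 1.78485, i.e. 78.5%.

78.5%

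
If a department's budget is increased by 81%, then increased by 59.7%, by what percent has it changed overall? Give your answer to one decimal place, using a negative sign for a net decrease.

189.1%

The combined multiplier is 1.81 × 1.597 = 2.89057.
That corresponds to an increase of 189.1%.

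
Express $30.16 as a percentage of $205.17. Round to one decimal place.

$30.16 ÷ $205.17 ≈ 14.7%.

14.7%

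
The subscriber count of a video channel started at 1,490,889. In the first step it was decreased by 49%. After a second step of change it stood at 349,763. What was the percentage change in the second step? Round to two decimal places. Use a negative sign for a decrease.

-54.00%

After the first step: 1,490,889 × 0.51 = 760353.39.
Second-step multiplier: 349,763 ÷ 760353.39 ≈ 0.460001.
That is a change of -54.00%.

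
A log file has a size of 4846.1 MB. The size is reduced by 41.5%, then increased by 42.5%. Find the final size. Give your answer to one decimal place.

Each change multiplies by a factor: 0.585 × 1.425 = 0.833625.
4846.1 × 0.833625 = 4039.8301125 ≈ 4039.8.

4039.8 MB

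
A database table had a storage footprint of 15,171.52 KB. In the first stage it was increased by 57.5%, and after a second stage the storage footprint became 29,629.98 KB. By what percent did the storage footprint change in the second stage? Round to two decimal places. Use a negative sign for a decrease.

After the first stage: 15,171.52 × 1.575 = 23895.144.
Second-stage multiplier: 29,629.98 ÷ 23895.144 ≈ 1.24.
That is a change of 24.00%.

24.00%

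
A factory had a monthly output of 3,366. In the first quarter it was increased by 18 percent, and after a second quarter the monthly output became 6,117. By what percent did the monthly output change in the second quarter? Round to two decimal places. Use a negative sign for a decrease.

54.01%

After the first quarter: 3,366 × 1.18 = 3971.88.
Second-quarter multiplier: 6,117 ÷ 3971.88 ≈ 1.540077.
That is a change of 54.01%.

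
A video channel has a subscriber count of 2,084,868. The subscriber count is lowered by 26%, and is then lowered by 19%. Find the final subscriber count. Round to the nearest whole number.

After the 26% decrease: 2,084,868 × 0.74 = 1542802.32.
19% decrease: 1542802.32 × 0.81 = 1249669.8792 ≈ 1,249,670.

1,249,670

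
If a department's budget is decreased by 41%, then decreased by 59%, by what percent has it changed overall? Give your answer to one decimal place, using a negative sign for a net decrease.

-75.8%

A 41% decrease multiplies by 0.59.
Then a 59% decrease: 0.59 × 0.41 = 0.2419.
Overall factor 0.2419, i.e. -75.8%.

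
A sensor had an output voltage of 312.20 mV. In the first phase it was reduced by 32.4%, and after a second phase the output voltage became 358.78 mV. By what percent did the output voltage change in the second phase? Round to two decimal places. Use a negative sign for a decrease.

70.00%

After the first phase: 312.20 × 0.676 = 211.0472.
Second-phase multiplier: 358.78 ÷ 211.0472 ≈ 1.699999.
That is a change of 70.00%.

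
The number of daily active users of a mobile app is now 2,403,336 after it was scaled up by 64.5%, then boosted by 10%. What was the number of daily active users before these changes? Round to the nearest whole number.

1,328,177

Undoing the 10% increase: 2,403,336 ÷ 1.1 ≈ 2184850.909091.
Undoing the 64.5% increase: 2184850.909091 ÷ 1.645 ≈ 1,328,177.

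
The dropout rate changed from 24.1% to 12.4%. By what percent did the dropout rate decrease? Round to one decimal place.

The change is 12.4 − 24.1 = -11.7 percentage points.
Relative to the original 24.1%, that is -11.7 ÷ 24.1 ≈ -48.5%.
So the dropout rate fell by 48.5%.

48.5%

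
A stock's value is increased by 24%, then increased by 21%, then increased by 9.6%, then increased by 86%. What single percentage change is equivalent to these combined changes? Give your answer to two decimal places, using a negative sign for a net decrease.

205.87%

The combined multiplier is 1.24 × 1.21 × 1.096 × 1.86 = 3.058655424.
That corresponds to an increase of 205.87%.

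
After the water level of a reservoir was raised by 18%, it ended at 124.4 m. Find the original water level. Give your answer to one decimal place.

105.4 m

The overall multiplier applied was 1.18.
So the original water level was 124.4 ÷ 1.18 ≈ 105.4 m.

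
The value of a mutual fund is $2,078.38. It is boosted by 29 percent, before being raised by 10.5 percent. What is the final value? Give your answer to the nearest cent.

$2,962.63

Each change multiplies by a factor: 1.29 × 1.105 = 1.42545.
$2,078.38 × 1.42545 = $2962.626771 ≈ $2,962.63.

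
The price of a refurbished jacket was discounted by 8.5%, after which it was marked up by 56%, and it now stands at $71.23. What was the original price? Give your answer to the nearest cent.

The overall multiplier applied was 0.915 × 1.56 = 1.4274.
So the original price was $71.23 ÷ 1.4274 ≈ $49.90.

$49.90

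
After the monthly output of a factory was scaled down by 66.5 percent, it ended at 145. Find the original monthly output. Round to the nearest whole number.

433

The overall multiplier applied was 0.335.
So the original monthly output was 145 ÷ 0.335 ≈ 433.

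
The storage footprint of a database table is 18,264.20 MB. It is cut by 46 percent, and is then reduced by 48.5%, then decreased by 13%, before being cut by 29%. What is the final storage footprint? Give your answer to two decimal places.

3,137.47 MB

Each change multiplies by a factor: 0.54 × 0.515 × 0.87 × 0.71 = 0.17178237.
18,264.20 × 0.17178237 = 3137.467562154 ≈ 3,137.47.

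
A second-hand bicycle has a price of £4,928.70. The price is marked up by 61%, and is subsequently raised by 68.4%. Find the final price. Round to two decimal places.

Apply the 61% increase: £4,928.70 × 1.61 = £7935.207.
After the 68.4% increase: £7935.207 × 1.684 = £13362.888588 ≈ £13,362.89.

£13,362.89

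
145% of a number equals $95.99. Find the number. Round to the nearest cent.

$95.99 ÷ 1.45 = $66.20.

$66.20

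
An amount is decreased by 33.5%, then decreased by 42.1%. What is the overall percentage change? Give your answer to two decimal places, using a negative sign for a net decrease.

-61.50%

The combined multiplier is 0.665 × 0.579 = 0.385035.
That corresponds to a decrease of 61.50%.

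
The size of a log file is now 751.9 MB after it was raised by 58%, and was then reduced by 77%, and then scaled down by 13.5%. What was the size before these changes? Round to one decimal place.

The overall multiplier applied was 1.58 × 0.23 × 0.865 = 0.314341.
So the original size was 751.9 ÷ 0.314341 ≈ 2,392.0 MB.

2,392.0 MB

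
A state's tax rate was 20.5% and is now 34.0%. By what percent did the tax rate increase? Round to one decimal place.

65.9%

The change is 34.0 − 20.5 = 13.5 percentage points.
Relative to the original 20.5%, that is 13.5 ÷ 20.5 ≈ 65.9%.
So the tax rate rose by 65.9%.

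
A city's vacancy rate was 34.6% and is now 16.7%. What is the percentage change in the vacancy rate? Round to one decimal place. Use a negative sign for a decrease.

-51.7%

The change is 16.7 − 34.6 = -17.9 percentage points.
Relative to the original 34.6%, that is -17.9 ÷ 34.6 ≈ -51.7%.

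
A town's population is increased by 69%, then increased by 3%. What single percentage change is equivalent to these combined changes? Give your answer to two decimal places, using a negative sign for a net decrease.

A 69% increase multiplies by 1.69.
Then a 3% increase: 1.69 × 1.03 = 1.7407.
Overall factor 1.7407, i.e. 74.07%.

74.07%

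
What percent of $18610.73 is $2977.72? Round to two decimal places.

16.00%

$2977.72 ÷ $18610.73 ≈ 16.00%.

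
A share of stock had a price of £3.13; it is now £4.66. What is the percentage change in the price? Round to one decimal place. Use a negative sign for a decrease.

48.9%

Change: £4.66 − £3.13 = £1.53.
Relative to the original: £1.53 ÷ £3.13 ≈ 48.9%.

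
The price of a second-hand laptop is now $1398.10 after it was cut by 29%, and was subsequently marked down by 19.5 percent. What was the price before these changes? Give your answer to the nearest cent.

$2446.16

Undoing the 19.5% decrease: $1398.10 ÷ 0.805 ≈ $1736.770186.
Undoing the 29% decrease: $1736.770186 ÷ 0.71 ≈ $2446.16.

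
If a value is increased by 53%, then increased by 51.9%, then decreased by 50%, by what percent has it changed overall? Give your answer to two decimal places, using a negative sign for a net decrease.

The combined multiplier is 1.53 × 1.519 × 0.5 = 1.162035.
That corresponds to an increase of 16.20%.

16.20%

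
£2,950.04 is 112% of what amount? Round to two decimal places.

£2,633.96

£2,950.04 ÷ 1.12 ≈ £2,633.96.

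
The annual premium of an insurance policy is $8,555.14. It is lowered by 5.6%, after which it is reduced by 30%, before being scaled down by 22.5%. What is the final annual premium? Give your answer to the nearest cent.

$4,381.26

5.6% decrease: $8,555.14 × 0.944 = $8076.05216.
30% decrease: $8076.05216 × 0.7 = $5653.236512.
22.5% decrease: $5653.236512 × 0.775 = $4381.2582968 ≈ $4,381.26.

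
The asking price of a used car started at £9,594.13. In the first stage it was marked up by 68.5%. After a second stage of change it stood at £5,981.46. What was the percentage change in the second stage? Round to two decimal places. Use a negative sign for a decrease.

-63.00%

After the first stage: £9,594.13 × 1.685 = £16166.10905.
Second-stage multiplier: £5,981.46 ÷ £16166.10905 ≈ 0.37.
That is a change of -63.00%.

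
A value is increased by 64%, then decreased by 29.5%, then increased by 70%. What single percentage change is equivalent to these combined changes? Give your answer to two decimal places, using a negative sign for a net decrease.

A 64% increase multiplies by 1.64.
Then a 29.5% decrease: 1.64 × 0.705 = 1.1562.
Then a 70% increase: 1.1562 × 1.7 = 1.96554.
Overall factor 1.96554, i.e. 96.55%.

96.55%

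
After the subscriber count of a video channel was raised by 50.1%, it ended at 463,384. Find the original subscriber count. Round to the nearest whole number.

308,717

The overall multiplier applied was 1.501.
So the original subscriber count was 463,384 ÷ 1.501 ≈ 308,717.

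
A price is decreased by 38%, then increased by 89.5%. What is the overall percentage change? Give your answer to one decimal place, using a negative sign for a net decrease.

17.5%

The combined multiplier is 0.62 × 1.895 = 1.1749.
That corresponds to an increase of 17.5%.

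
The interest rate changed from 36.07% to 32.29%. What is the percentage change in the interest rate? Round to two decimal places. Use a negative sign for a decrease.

The change is 32.29 − 36.07 = -3.78 percentage points.
Relative to the original 36.07%, that is -3.78 ÷ 36.07 ≈ -10.48%.

-10.48%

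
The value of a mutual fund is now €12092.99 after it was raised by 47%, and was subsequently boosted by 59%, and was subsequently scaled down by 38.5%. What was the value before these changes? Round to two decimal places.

€8412.87

Undoing the 38.5% decrease: €12092.99 ÷ 0.615 ≈ €19663.398374.
Undoing the 59% increase: €19663.398374 ÷ 1.59 ≈ €12366.917216.
Undoing the 47% increase: €12366.917216 ÷ 1.47 ≈ €8412.87.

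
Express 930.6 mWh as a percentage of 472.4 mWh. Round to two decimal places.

930.6 mWh ÷ 472.4 mWh ≈ 196.99%.

196.99%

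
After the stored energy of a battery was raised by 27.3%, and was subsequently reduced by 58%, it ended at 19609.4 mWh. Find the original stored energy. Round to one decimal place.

36676.4 mWh

The overall multiplier applied was 1.273 × 0.42 = 0.53466.
So the original stored energy was 19609.4 ÷ 0.53466 ≈ 36676.4 mWh.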